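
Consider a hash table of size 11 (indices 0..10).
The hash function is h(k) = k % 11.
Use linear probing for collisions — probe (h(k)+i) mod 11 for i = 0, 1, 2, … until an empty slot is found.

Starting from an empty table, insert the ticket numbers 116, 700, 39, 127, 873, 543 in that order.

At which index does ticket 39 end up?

8

116 hashes to 6; slot 6 is free -> place at 6.
700 hashes to 7; slot 7 is free -> place at 7.
39 hashes to 6; 6,7 taken -> place at 8.
127 hashes to 6; 6,7,8 taken -> place at 9.
873 hashes to 4; slot 4 is free -> place at 4.
543 hashes to 4; 4 taken -> place at 5.
Table: [∅, ∅, ∅, ∅, 873, 543, 116, 700, 39, 127, ∅]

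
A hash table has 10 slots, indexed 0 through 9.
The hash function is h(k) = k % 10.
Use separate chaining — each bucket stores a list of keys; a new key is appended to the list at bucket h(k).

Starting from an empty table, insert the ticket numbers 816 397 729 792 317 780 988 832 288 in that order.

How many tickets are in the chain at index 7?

816 -> bucket 6
397 -> bucket 7
729 -> bucket 9
792 -> bucket 2
317 -> bucket 7 (collision)
780 -> bucket 0
988 -> bucket 8
832 -> bucket 2 (collision)
288 -> bucket 8 (collision)
Final buckets:
0: 780
1: ∅
2: 792 -> 832
3: ∅
4: ∅
5: ∅
6: 816
7: 397 -> 317
8: 988 -> 288
9: 729

2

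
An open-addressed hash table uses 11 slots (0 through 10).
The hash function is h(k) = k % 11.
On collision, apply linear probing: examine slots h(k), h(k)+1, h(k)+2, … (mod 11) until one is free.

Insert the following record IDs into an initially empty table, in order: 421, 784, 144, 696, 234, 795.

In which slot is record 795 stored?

7

421 hashes to 3; slot 3 is free → place at 3.
784 hashes to 3; 3 taken → place at 4.
144 hashes to 1; slot 1 is free → place at 1.
696 hashes to 3; 3,4 taken → place at 5.
234 hashes to 3; 3,4,5 taken → place at 6.
795 hashes to 3; 3,4,5,6 taken → place at 7.
Table: [., 144, ., 421, 784, 696, 234, 795, ., ., .]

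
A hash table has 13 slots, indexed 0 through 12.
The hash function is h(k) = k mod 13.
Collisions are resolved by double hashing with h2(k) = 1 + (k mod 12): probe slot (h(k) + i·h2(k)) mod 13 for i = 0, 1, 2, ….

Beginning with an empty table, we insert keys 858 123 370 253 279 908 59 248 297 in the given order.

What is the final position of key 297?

5

Insert 858: h=0, slot 0 empty => index 0.
Insert 123: h=6, slot 6 empty => index 6.
Insert 370: h=6, h2=11, slot 6 occupied => index 4.
Insert 253: h=6, h2=2, slot 6 occupied => index 8.
Insert 279: h=6, h2=4, slot 6 occupied => index 10.
Insert 908: h=11, slot 11 empty => index 11.
Insert 59: h=7, slot 7 empty => index 7.
Insert 248: h=1, slot 1 empty => index 1.
Insert 297: h=11, h2=10, slots 11,8 occupied => index 5.
Table: [858, 248, ∅, ∅, 370, 297, 123, 59, 253, ∅, 279, 908, ∅]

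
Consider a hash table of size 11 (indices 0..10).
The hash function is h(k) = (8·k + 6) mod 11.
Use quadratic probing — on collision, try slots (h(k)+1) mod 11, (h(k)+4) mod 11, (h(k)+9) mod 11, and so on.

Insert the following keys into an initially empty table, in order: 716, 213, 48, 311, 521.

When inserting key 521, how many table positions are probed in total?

716 hashes to 3; slot 3 is free → place at 3.
213 hashes to 5; slot 5 is free → place at 5.
48 hashes to 5; 5 taken → place at 6.
311 hashes to 8; slot 8 is free → place at 8.
521 hashes to 5; 5,6 taken → place at 9.
Table: [_, _, _, 716, _, 213, 48, _, 311, 521, _]

3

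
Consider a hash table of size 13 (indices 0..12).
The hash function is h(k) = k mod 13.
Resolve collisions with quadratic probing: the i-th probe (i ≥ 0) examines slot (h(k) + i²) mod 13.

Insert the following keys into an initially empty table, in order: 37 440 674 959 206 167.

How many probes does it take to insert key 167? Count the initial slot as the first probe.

37 hashes to 11; slot 11 is free => place at 11.
440 hashes to 11; 11 taken => place at 12.
674 hashes to 11; 11,12 taken => place at 2.
959 hashes to 10; slot 10 is free => place at 10.
206 hashes to 11; 11,12,2 taken => place at 7.
167 hashes to 11; 11,12,2,7 taken => place at 1.
Table: [., 167, 674, ., ., ., ., 206, ., ., 959, 37, 440]

5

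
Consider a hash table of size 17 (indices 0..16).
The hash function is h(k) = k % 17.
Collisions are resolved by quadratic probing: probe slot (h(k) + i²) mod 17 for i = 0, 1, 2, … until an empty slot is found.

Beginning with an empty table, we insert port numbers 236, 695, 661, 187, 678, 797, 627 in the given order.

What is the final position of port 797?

Insert 236: h=15, slot 15 empty => index 15.
Insert 695: h=15, slot 15 occupied => index 16.
Insert 661: h=15, slots 15,16 occupied => index 2.
Insert 187: h=0, slot 0 empty => index 0.
Insert 678: h=15, slots 15,16,2 occupied => index 7.
Insert 797: h=15, slots 15,16,2,7 occupied => index 14.
Insert 627: h=15, slots 15,16,2,7,14 occupied => index 6.
Table: [187, -, 661, -, -, -, 627, 678, -, -, -, -, -, -, 797, 236, 695]

14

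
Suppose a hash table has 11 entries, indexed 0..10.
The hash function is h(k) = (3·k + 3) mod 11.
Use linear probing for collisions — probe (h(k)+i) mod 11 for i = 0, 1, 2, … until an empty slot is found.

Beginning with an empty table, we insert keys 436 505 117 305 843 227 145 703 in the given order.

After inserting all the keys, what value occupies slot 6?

436 hashes to 2; slot 2 is free -> place at 2.
505 hashes to 0; slot 0 is free -> place at 0.
117 hashes to 2; 2 taken -> place at 3.
305 hashes to 5; slot 5 is free -> place at 5.
843 hashes to 2; 2,3 taken -> place at 4.
227 hashes to 2; 2,3,4,5 taken -> place at 6.
145 hashes to 9; slot 9 is free -> place at 9.
703 hashes to 0; 0 taken -> place at 1.
Table: [505, 703, 436, 117, 843, 305, 227, ∅, ∅, 145, ∅]

227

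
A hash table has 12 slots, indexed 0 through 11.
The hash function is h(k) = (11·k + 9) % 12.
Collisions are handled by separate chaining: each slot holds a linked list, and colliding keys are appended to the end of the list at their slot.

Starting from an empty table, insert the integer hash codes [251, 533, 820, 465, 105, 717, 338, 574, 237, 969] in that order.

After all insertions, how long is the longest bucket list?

5

Insert 251: h=10, bucket 10 empty → new chain.
Insert 533: h=4, bucket 4 empty → new chain.
Insert 820: h=5, bucket 5 empty → new chain.
Insert 465: h=0, bucket 0 empty → new chain.
Insert 105: h=0, bucket 0 nonempty → append to chain.
Insert 717: h=0, bucket 0 nonempty → append to chain.
Insert 338: h=7, bucket 7 empty → new chain.
Insert 574: h=11, bucket 11 empty → new chain.
Insert 237: h=0, bucket 0 nonempty → append to chain.
Insert 969: h=0, bucket 0 nonempty → append to chain.
Final buckets:
0: 465 -> 105 -> 717 -> 237 -> 969
1: ∅
2: ∅
3: ∅
4: 533
5: 820
6: ∅
7: 338
8: ∅
9: ∅
10: 251
11: 574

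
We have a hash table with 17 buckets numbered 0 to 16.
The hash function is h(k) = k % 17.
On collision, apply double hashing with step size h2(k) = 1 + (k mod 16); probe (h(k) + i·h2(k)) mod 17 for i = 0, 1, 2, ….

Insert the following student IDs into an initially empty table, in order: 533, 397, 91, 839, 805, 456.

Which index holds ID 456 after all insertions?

533 hashes to 6; slot 6 is free → place at 6.
397 hashes to 6, h2=14; 6 taken → place at 3.
91 hashes to 6, h2=12; 6 taken → place at 1.
839 hashes to 6, h2=8; 6 taken → place at 14.
805 hashes to 6, h2=6; 6 taken → place at 12.
456 hashes to 14, h2=9; 14,6 taken → place at 15.
Table: [∅, 91, ∅, 397, ∅, ∅, 533, ∅, ∅, ∅, ∅, ∅, 805, ∅, 839, 456, ∅]

15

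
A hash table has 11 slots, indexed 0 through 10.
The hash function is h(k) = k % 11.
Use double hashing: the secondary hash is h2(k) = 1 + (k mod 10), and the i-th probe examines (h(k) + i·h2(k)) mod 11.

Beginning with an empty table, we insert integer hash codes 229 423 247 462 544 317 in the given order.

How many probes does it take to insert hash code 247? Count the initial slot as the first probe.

Insert 229: h=9, slot 9 empty => index 9.
Insert 423: h=5, slot 5 empty => index 5.
Insert 247: h=5, h2=8, slot 5 occupied => index 2.
Insert 462: h=0, slot 0 empty => index 0.
Insert 544: h=5, h2=5, slot 5 occupied => index 10.
Insert 317: h=9, h2=8, slot 9 occupied => index 6.
Table: [462, ∅, 247, ∅, ∅, 423, 317, ∅, ∅, 229, 544]

2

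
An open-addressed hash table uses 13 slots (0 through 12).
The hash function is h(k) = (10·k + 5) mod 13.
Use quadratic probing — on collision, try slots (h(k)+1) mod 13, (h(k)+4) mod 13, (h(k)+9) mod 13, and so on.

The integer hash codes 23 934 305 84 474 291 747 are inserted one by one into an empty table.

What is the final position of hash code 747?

23 hashes to 1; slot 1 is free => place at 1.
934 hashes to 11; slot 11 is free => place at 11.
305 hashes to 0; slot 0 is free => place at 0.
84 hashes to 0; 0,1 taken => place at 4.
474 hashes to 0; 0,1,4 taken => place at 9.
291 hashes to 3; slot 3 is free => place at 3.
747 hashes to 0; 0,1,4,9,3 taken => place at 12.
Table: [305, 23, —, 291, 84, —, —, —, —, 474, —, 934, 747]

12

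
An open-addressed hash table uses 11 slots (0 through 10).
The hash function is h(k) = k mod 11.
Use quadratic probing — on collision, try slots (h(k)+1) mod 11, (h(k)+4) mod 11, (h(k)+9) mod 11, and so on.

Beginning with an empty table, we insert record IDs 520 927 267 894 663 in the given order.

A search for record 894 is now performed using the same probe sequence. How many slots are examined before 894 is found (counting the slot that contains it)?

520 hashes to 3; slot 3 is free => place at 3.
927 hashes to 3; 3 taken => place at 4.
267 hashes to 3; 3,4 taken => place at 7.
894 hashes to 3; 3,4,7 taken => place at 1.
663 hashes to 3; 3,4,7,1 taken => place at 8.
Table: [_, 894, _, 520, 927, _, _, 267, 663, _, _]
Lookup 894: h=3, probe 3,4,7,1 → found at 1.

4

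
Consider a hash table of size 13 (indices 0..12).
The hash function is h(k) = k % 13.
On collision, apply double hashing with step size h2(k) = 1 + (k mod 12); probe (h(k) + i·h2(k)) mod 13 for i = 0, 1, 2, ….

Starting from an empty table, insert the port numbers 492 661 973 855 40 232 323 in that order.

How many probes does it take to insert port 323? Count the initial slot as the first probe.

492: h=11 → slot 11
661: h=11, h2=2, probe 11,0 → slot 0
973: h=11, h2=2, probe 11,0,2 → slot 2
855: h=10 → slot 10
40: h=1 → slot 1
232: h=11, h2=5, probe 11,3 → slot 3
323: h=11, h2=12, probe 11,10,9 → slot 9
Table: [661, 40, 973, 232, ∅, ∅, ∅, ∅, ∅, 323, 855, 492, ∅]

3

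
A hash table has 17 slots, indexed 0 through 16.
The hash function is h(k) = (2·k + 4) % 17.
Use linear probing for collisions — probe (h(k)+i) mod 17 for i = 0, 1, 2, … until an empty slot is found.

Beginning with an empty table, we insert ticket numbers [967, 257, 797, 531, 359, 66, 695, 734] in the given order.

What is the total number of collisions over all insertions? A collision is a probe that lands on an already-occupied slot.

Insert 967: h=0, slot 0 empty -> index 0.
Insert 257: h=8, slot 8 empty -> index 8.
Insert 797: h=0, slot 0 occupied -> index 1.
Insert 531: h=12, slot 12 empty -> index 12.
Insert 359: h=8, slot 8 occupied -> index 9.
Insert 66: h=0, slots 0,1 occupied -> index 2.
Insert 695: h=0, slots 0,1,2 occupied -> index 3.
Insert 734: h=10, slot 10 empty -> index 10.
Table: [967, 797, 66, 695, _, _, _, _, 257, 359, 734, _, 531, _, _, _, _]

7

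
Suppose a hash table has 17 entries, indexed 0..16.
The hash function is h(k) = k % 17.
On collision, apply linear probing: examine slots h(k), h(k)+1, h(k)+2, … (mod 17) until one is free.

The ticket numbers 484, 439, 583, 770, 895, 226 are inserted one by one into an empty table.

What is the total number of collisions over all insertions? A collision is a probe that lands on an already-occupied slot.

Insert 484: h=8, slot 8 empty => index 8.
Insert 439: h=14, slot 14 empty => index 14.
Insert 583: h=5, slot 5 empty => index 5.
Insert 770: h=5, slot 5 occupied => index 6.
Insert 895: h=11, slot 11 empty => index 11.
Insert 226: h=5, slots 5,6 occupied => index 7.
Table: [_, _, _, _, _, 583, 770, 226, 484, _, _, 895, _, _, 439, _, _]

3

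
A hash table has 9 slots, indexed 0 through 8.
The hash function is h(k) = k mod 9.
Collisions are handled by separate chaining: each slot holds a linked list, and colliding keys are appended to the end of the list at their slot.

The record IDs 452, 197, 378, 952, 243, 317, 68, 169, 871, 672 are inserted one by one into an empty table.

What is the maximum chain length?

Insert 452: h=2, bucket 2 empty → new chain.
Insert 197: h=8, bucket 8 empty → new chain.
Insert 378: h=0, bucket 0 empty → new chain.
Insert 952: h=7, bucket 7 empty → new chain.
Insert 243: h=0, bucket 0 nonempty → append to chain.
Insert 317: h=2, bucket 2 nonempty → append to chain.
Insert 68: h=5, bucket 5 empty → new chain.
Insert 169: h=7, bucket 7 nonempty → append to chain.
Insert 871: h=7, bucket 7 nonempty → append to chain.
Insert 672: h=6, bucket 6 empty → new chain.
Final buckets:
0: 378 -> 243
1: -
2: 452 -> 317
3: -
4: -
5: 68
6: 672
7: 952 -> 169 -> 871
8: 197

3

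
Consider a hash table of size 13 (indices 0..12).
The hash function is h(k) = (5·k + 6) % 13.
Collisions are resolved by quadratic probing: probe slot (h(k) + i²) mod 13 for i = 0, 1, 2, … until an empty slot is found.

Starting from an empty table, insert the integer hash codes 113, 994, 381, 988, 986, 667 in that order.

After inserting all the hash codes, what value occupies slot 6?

988

113: h=12 -> slot 12
994: h=10 -> slot 10
381: h=0 -> slot 0
988: h=6 -> slot 6
986: h=9 -> slot 9
667: h=0, probe 0,1 -> slot 1
Table: [381, 667, ∅, ∅, ∅, ∅, 988, ∅, ∅, 986, 994, ∅, 113]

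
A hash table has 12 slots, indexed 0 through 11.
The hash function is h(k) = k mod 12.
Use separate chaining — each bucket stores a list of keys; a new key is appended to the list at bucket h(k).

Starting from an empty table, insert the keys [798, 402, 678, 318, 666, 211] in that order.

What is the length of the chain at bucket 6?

798 -> bucket 6
402 -> bucket 6 (collision)
678 -> bucket 6 (collision)
318 -> bucket 6 (collision)
666 -> bucket 6 (collision)
211 -> bucket 7
Final buckets:
0: —
1: —
2: —
3: —
4: —
5: —
6: 798 -> 402 -> 678 -> 318 -> 666
7: 211
8: —
9: —
10: —
11: —

5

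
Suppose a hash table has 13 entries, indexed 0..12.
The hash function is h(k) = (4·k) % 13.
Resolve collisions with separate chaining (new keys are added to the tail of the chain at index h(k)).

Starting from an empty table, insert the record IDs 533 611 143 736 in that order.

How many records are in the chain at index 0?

Insert 533: h=0, bucket 0 empty → new chain.
Insert 611: h=0, bucket 0 nonempty → append to chain.
Insert 143: h=0, bucket 0 nonempty → append to chain.
Insert 736: h=6, bucket 6 empty → new chain.
Final buckets:
0: 533 -> 611 -> 143
1: —
2: —
3: —
4: —
5: —
6: 736
7: —
8: —
9: —
10: —
11: —
12: —

3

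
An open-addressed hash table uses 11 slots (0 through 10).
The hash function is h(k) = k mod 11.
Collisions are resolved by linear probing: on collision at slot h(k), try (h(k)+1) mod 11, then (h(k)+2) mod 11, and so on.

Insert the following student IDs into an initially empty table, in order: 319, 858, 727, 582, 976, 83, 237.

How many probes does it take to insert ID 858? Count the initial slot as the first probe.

Insert 319: h=0, slot 0 empty => index 0.
Insert 858: h=0, slot 0 occupied => index 1.
Insert 727: h=1, slot 1 occupied => index 2.
Insert 582: h=10, slot 10 empty => index 10.
Insert 976: h=8, slot 8 empty => index 8.
Insert 83: h=6, slot 6 empty => index 6.
Insert 237: h=6, slot 6 occupied => index 7.
Table: [319, 858, 727, -, -, -, 83, 237, 976, -, 582]

2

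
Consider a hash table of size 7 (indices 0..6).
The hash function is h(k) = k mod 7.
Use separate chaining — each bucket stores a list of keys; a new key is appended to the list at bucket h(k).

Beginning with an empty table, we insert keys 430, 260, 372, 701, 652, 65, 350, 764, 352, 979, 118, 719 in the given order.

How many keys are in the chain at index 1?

5

430 -> bucket 3
260 -> bucket 1
372 -> bucket 1 (collision)
701 -> bucket 1 (collision)
652 -> bucket 1 (collision)
65 -> bucket 2
350 -> bucket 0
764 -> bucket 1 (collision)
352 -> bucket 2 (collision)
979 -> bucket 6
118 -> bucket 6 (collision)
719 -> bucket 5
Final buckets:
0: 350
1: 260 -> 372 -> 701 -> 652 -> 764
2: 65 -> 352
3: 430
4: —
5: 719
6: 979 -> 118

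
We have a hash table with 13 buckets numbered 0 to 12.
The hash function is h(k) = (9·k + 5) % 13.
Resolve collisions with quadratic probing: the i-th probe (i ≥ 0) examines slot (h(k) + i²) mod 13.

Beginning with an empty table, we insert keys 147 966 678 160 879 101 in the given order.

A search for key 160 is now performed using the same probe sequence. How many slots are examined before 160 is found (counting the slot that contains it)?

3

Insert 147: h=2, slot 2 empty -> index 2.
Insert 966: h=2, slot 2 occupied -> index 3.
Insert 678: h=10, slot 10 empty -> index 10.
Insert 160: h=2, slots 2,3 occupied -> index 6.
Insert 879: h=12, slot 12 empty -> index 12.
Insert 101: h=4, slot 4 empty -> index 4.
Table: [—, —, 147, 966, 101, —, 160, —, —, —, 678, —, 879]
Lookup 160: h=2, probe 2,3,6 → found at 6.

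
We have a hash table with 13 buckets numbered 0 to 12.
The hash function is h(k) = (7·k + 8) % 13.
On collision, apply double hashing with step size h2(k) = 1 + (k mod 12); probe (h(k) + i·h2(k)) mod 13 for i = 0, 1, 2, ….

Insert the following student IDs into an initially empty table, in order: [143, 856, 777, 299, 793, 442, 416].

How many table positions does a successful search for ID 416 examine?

4

143: h=8 => slot 8
856: h=7 => slot 7
777: h=0 => slot 0
299: h=8, h2=12, probe 8,7,6 => slot 6
793: h=8, h2=2, probe 8,10 => slot 10
442: h=8, h2=11, probe 8,6,4 => slot 4
416: h=8, h2=9, probe 8,4,0,9 => slot 9
Table: [777, ∅, ∅, ∅, 442, ∅, 299, 856, 143, 416, 793, ∅, ∅]
Lookup 416: h=8, h2=9, probe 8,4,0,9 → found at 9.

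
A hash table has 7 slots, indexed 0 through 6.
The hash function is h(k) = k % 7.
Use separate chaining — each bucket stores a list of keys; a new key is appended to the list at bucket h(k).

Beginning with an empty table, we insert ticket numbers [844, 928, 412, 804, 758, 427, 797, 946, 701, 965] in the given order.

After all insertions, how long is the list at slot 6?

4

Insert 844: h=4, bucket 4 empty -> new chain.
Insert 928: h=4, bucket 4 nonempty -> append to chain.
Insert 412: h=6, bucket 6 empty -> new chain.
Insert 804: h=6, bucket 6 nonempty -> append to chain.
Insert 758: h=2, bucket 2 empty -> new chain.
Insert 427: h=0, bucket 0 empty -> new chain.
Insert 797: h=6, bucket 6 nonempty -> append to chain.
Insert 946: h=1, bucket 1 empty -> new chain.
Insert 701: h=1, bucket 1 nonempty -> append to chain.
Insert 965: h=6, bucket 6 nonempty -> append to chain.
Final buckets:
0: 427
1: 946 -> 701
2: 758
3: _
4: 844 -> 928
5: _
6: 412 -> 804 -> 797 -> 965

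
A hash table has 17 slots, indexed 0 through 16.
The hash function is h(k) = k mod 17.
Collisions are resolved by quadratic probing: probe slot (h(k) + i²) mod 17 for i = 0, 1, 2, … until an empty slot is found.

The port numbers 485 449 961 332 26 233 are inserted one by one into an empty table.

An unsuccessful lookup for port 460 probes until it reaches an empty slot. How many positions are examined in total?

2

Insert 485: h=9, slot 9 empty -> index 9.
Insert 449: h=7, slot 7 empty -> index 7.
Insert 961: h=9, slot 9 occupied -> index 10.
Insert 332: h=9, slots 9,10 occupied -> index 13.
Insert 26: h=9, slots 9,10,13 occupied -> index 1.
Insert 233: h=12, slot 12 empty -> index 12.
Table: [∅, 26, ∅, ∅, ∅, ∅, ∅, 449, ∅, 485, 961, ∅, 233, 332, ∅, ∅, ∅]
Lookup 460: h=1, probe 1,2 → slot 2 empty, not found.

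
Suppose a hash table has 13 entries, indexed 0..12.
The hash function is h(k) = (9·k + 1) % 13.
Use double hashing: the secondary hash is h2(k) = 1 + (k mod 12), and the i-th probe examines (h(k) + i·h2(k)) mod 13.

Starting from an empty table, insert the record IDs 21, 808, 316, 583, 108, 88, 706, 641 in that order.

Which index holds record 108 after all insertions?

21 hashes to 8; slot 8 is free => place at 8.
808 hashes to 6; slot 6 is free => place at 6.
316 hashes to 11; slot 11 is free => place at 11.
583 hashes to 9; slot 9 is free => place at 9.
108 hashes to 11, h2=1; 11 taken => place at 12.
88 hashes to 0; slot 0 is free => place at 0.
706 hashes to 11, h2=11; 11,9 taken => place at 7.
641 hashes to 11, h2=6; 11 taken => place at 4.
Table: [88, —, —, —, 641, —, 808, 706, 21, 583, —, 316, 108]

12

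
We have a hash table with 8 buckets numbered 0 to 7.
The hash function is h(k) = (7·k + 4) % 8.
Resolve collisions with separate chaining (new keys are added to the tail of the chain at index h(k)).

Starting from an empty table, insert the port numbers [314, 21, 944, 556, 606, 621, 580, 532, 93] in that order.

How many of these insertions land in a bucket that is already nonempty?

4

314 → bucket 2
21 → bucket 7
944 → bucket 4
556 → bucket 0
606 → bucket 6
621 → bucket 7 (collision)
580 → bucket 0 (collision)
532 → bucket 0 (collision)
93 → bucket 7 (collision)
Final buckets:
0: 556 -> 580 -> 532
1: ∅
2: 314
3: ∅
4: 944
5: ∅
6: 606
7: 21 -> 621 -> 93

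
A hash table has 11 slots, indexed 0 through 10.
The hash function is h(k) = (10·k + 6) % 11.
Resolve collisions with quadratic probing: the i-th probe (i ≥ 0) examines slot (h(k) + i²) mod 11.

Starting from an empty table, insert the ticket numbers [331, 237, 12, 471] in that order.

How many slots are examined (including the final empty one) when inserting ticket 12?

2

331 hashes to 5; slot 5 is free -> place at 5.
237 hashes to 0; slot 0 is free -> place at 0.
12 hashes to 5; 5 taken -> place at 6.
471 hashes to 8; slot 8 is free -> place at 8.
Table: [237, —, —, —, —, 331, 12, —, 471, —, —]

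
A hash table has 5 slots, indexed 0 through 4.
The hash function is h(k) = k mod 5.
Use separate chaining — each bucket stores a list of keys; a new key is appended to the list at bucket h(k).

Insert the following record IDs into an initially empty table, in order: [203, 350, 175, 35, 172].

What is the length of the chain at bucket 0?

203 -> bucket 3
350 -> bucket 0
175 -> bucket 0 (collision)
35 -> bucket 0 (collision)
172 -> bucket 2
Final buckets:
0: 350 -> 175 -> 35
1: -
2: 172
3: 203
4: -

3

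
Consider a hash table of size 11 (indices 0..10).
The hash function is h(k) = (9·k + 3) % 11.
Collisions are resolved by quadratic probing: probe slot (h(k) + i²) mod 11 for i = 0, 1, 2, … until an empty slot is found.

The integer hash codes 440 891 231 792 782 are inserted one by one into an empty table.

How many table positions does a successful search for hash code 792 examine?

4

440 hashes to 3; slot 3 is free -> place at 3.
891 hashes to 3; 3 taken -> place at 4.
231 hashes to 3; 3,4 taken -> place at 7.
792 hashes to 3; 3,4,7 taken -> place at 1.
782 hashes to 1; 1 taken -> place at 2.
Table: [_, 792, 782, 440, 891, _, _, 231, _, _, _]
Lookup 792: h=3, probe 3,4,7,1 → found at 1.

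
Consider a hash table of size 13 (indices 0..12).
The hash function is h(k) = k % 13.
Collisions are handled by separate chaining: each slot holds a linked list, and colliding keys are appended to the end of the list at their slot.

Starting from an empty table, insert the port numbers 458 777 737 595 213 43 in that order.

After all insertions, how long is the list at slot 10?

2

Insert 458: h=3, bucket 3 empty → new chain.
Insert 777: h=10, bucket 10 empty → new chain.
Insert 737: h=9, bucket 9 empty → new chain.
Insert 595: h=10, bucket 10 nonempty → append to chain.
Insert 213: h=5, bucket 5 empty → new chain.
Insert 43: h=4, bucket 4 empty → new chain.
Final buckets:
0: ∅
1: ∅
2: ∅
3: 458
4: 43
5: 213
6: ∅
7: ∅
8: ∅
9: 737
10: 777 -> 595
11: ∅
12: ∅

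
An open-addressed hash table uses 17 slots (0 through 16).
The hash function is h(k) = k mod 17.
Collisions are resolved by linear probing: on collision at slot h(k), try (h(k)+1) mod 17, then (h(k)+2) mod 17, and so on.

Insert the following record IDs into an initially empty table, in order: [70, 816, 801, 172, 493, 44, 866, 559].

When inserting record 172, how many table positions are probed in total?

3

70: h=2 -> slot 2
816: h=0 -> slot 0
801: h=2, probe 2,3 -> slot 3
172: h=2, probe 2,3,4 -> slot 4
493: h=0, probe 0,1 -> slot 1
44: h=10 -> slot 10
866: h=16 -> slot 16
559: h=15 -> slot 15
Table: [816, 493, 70, 801, 172, ∅, ∅, ∅, ∅, ∅, 44, ∅, ∅, ∅, ∅, 559, 866]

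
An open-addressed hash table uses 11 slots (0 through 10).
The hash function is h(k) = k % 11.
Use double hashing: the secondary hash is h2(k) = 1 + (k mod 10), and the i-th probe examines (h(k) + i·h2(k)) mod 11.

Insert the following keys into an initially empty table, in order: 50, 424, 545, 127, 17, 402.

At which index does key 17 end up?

8

50 hashes to 6; slot 6 is free -> place at 6.
424 hashes to 6, h2=5; 6 taken -> place at 0.
545 hashes to 6, h2=6; 6 taken -> place at 1.
127 hashes to 6, h2=8; 6 taken -> place at 3.
17 hashes to 6, h2=8; 6,3,0 taken -> place at 8.
402 hashes to 6, h2=3; 6 taken -> place at 9.
Table: [424, 545, -, 127, -, -, 50, -, 17, 402, -]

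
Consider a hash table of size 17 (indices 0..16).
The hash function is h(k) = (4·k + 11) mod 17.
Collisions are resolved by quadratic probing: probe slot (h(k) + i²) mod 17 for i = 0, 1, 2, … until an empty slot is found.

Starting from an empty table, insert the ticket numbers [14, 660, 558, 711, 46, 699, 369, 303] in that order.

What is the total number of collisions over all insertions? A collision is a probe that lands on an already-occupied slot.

13

Insert 14: h=16, slot 16 empty -> index 16.
Insert 660: h=16, slot 16 occupied -> index 0.
Insert 558: h=16, slots 16,0 occupied -> index 3.
Insert 711: h=16, slots 16,0,3 occupied -> index 8.
Insert 46: h=8, slot 8 occupied -> index 9.
Insert 699: h=2, slot 2 empty -> index 2.
Insert 369: h=8, slots 8,9 occupied -> index 12.
Insert 303: h=16, slots 16,0,3,8 occupied -> index 15.
Table: [660, _, 699, 558, _, _, _, _, 711, 46, _, _, 369, _, _, 303, 14]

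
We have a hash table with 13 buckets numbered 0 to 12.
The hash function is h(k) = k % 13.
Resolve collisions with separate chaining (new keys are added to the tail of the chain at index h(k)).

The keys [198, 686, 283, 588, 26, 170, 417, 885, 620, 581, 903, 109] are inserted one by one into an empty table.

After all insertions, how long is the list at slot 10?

2

198 -> bucket 3
686 -> bucket 10
283 -> bucket 10 (collision)
588 -> bucket 3 (collision)
26 -> bucket 0
170 -> bucket 1
417 -> bucket 1 (collision)
885 -> bucket 1 (collision)
620 -> bucket 9
581 -> bucket 9 (collision)
903 -> bucket 6
109 -> bucket 5
Final buckets:
0: 26
1: 170 -> 417 -> 885
2: ∅
3: 198 -> 588
4: ∅
5: 109
6: 903
7: ∅
8: ∅
9: 620 -> 581
10: 686 -> 283
11: ∅
12: ∅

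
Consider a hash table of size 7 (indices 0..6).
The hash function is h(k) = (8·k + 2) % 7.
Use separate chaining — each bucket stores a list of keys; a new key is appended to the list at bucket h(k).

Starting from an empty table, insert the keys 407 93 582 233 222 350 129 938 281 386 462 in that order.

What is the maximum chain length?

407 -> bucket 3
93 -> bucket 4
582 -> bucket 3 (collision)
233 -> bucket 4 (collision)
222 -> bucket 0
350 -> bucket 2
129 -> bucket 5
938 -> bucket 2 (collision)
281 -> bucket 3 (collision)
386 -> bucket 3 (collision)
462 -> bucket 2 (collision)
Final buckets:
0: 222
1: -
2: 350 -> 938 -> 462
3: 407 -> 582 -> 281 -> 386
4: 93 -> 233
5: 129
6: -

4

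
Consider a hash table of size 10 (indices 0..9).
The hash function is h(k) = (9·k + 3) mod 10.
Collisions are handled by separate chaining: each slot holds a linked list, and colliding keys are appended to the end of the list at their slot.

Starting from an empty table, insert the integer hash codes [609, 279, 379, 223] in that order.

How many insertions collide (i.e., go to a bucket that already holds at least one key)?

Insert 609: h=4, bucket 4 empty -> new chain.
Insert 279: h=4, bucket 4 nonempty -> append to chain.
Insert 379: h=4, bucket 4 nonempty -> append to chain.
Insert 223: h=0, bucket 0 empty -> new chain.
Final buckets:
0: 223
1: —
2: —
3: —
4: 609 -> 279 -> 379
5: —
6: —
7: —
8: —
9: —

2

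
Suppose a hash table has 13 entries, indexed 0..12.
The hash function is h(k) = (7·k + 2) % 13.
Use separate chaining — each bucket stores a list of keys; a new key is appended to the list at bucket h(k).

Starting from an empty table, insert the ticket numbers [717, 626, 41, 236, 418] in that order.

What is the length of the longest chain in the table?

5

717 → bucket 3
626 → bucket 3 (collision)
41 → bucket 3 (collision)
236 → bucket 3 (collision)
418 → bucket 3 (collision)
Final buckets:
0: -
1: -
2: -
3: 717 -> 626 -> 41 -> 236 -> 418
4: -
5: -
6: -
7: -
8: -
9: -
10: -
11: -
12: -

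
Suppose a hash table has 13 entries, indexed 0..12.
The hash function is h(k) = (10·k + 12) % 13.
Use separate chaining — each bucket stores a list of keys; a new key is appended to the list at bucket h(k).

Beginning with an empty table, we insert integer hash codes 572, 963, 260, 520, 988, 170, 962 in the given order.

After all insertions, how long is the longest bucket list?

572 → bucket 12
963 → bucket 9
260 → bucket 12 (collision)
520 → bucket 12 (collision)
988 → bucket 12 (collision)
170 → bucket 9 (collision)
962 → bucket 12 (collision)
Final buckets:
0: .
1: .
2: .
3: .
4: .
5: .
6: .
7: .
8: .
9: 963 -> 170
10: .
11: .
12: 572 -> 260 -> 520 -> 988 -> 962

5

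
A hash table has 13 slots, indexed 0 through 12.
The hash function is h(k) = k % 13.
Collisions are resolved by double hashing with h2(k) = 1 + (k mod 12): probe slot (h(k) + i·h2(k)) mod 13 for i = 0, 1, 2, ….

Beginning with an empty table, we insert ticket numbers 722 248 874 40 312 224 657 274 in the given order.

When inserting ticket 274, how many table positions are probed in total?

722 hashes to 7; slot 7 is free -> place at 7.
248 hashes to 1; slot 1 is free -> place at 1.
874 hashes to 3; slot 3 is free -> place at 3.
40 hashes to 1, h2=5; 1 taken -> place at 6.
312 hashes to 0; slot 0 is free -> place at 0.
224 hashes to 3, h2=9; 3 taken -> place at 12.
657 hashes to 7, h2=10; 7 taken -> place at 4.
274 hashes to 1, h2=11; 1,12 taken -> place at 10.
Table: [312, 248, —, 874, 657, —, 40, 722, —, —, 274, —, 224]

3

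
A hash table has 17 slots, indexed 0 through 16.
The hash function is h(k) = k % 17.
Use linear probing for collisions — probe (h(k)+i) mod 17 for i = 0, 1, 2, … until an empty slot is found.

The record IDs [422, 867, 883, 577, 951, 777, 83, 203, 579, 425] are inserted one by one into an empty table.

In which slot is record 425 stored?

422: h=14 => slot 14
867: h=0 => slot 0
883: h=16 => slot 16
577: h=16, probe 16,0,1 => slot 1
951: h=16, probe 16,0,1,2 => slot 2
777: h=12 => slot 12
83: h=15 => slot 15
203: h=16, probe 16,0,1,2,3 => slot 3
579: h=1, probe 1,2,3,4 => slot 4
425: h=0, probe 0,1,2,3,4,5 => slot 5
Table: [867, 577, 951, 203, 579, 425, —, —, —, —, —, —, 777, —, 422, 83, 883]

5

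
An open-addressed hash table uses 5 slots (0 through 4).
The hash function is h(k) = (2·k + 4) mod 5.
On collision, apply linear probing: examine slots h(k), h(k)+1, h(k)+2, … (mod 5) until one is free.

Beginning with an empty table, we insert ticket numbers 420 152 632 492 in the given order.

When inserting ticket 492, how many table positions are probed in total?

4

Insert 420: h=4, slot 4 empty => index 4.
Insert 152: h=3, slot 3 empty => index 3.
Insert 632: h=3, slots 3,4 occupied => index 0.
Insert 492: h=3, slots 3,4,0 occupied => index 1.
Table: [632, 492, ., 152, 420]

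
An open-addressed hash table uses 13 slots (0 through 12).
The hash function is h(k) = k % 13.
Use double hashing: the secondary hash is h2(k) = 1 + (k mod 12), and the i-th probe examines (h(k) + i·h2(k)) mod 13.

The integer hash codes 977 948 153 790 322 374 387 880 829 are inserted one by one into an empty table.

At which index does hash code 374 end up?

0

977 hashes to 2; slot 2 is free => place at 2.
948 hashes to 12; slot 12 is free => place at 12.
153 hashes to 10; slot 10 is free => place at 10.
790 hashes to 10, h2=11; 10 taken => place at 8.
322 hashes to 10, h2=11; 10,8 taken => place at 6.
374 hashes to 10, h2=3; 10 taken => place at 0.
387 hashes to 10, h2=4; 10 taken => place at 1.
880 hashes to 9; slot 9 is free => place at 9.
829 hashes to 10, h2=2; 10,12,1 taken => place at 3.
Table: [374, 387, 977, 829, ., ., 322, ., 790, 880, 153, ., 948]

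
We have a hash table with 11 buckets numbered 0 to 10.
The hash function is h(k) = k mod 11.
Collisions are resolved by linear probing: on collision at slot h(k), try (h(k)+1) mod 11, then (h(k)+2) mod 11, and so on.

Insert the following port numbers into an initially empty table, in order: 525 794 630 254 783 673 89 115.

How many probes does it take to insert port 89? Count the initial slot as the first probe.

Insert 525: h=8, slot 8 empty => index 8.
Insert 794: h=2, slot 2 empty => index 2.
Insert 630: h=3, slot 3 empty => index 3.
Insert 254: h=1, slot 1 empty => index 1.
Insert 783: h=2, slots 2,3 occupied => index 4.
Insert 673: h=2, slots 2,3,4 occupied => index 5.
Insert 89: h=1, slots 1,2,3,4,5 occupied => index 6.
Insert 115: h=5, slots 5,6 occupied => index 7.
Table: [., 254, 794, 630, 783, 673, 89, 115, 525, ., .]

6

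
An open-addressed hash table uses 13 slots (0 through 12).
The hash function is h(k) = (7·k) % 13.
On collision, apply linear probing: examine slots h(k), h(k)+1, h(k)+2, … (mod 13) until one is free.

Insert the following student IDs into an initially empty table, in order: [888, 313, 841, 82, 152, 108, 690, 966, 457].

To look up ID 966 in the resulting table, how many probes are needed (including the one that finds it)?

4

888 hashes to 2; slot 2 is free -> place at 2.
313 hashes to 7; slot 7 is free -> place at 7.
841 hashes to 11; slot 11 is free -> place at 11.
82 hashes to 2; 2 taken -> place at 3.
152 hashes to 11; 11 taken -> place at 12.
108 hashes to 2; 2,3 taken -> place at 4.
690 hashes to 7; 7 taken -> place at 8.
966 hashes to 2; 2,3,4 taken -> place at 5.
457 hashes to 1; slot 1 is free -> place at 1.
Table: [., 457, 888, 82, 108, 966, ., 313, 690, ., ., 841, 152]
Lookup 966: h=2, probe 2,3,4,5 → found at 5.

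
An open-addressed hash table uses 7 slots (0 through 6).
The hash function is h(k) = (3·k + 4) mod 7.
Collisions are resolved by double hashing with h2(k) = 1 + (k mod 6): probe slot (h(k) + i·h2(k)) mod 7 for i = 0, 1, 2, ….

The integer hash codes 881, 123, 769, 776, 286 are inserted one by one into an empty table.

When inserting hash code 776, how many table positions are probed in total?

Insert 881: h=1, slot 1 empty -> index 1.
Insert 123: h=2, slot 2 empty -> index 2.
Insert 769: h=1, h2=2, slot 1 occupied -> index 3.
Insert 776: h=1, h2=3, slot 1 occupied -> index 4.
Insert 286: h=1, h2=5, slot 1 occupied -> index 6.
Table: [-, 881, 123, 769, 776, -, 286]

2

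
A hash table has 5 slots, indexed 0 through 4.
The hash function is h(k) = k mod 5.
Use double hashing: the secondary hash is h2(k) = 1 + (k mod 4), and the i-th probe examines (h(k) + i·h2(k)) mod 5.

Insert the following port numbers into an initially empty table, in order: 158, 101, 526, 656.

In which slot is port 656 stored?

2

Insert 158: h=3, slot 3 empty -> index 3.
Insert 101: h=1, slot 1 empty -> index 1.
Insert 526: h=1, h2=3, slot 1 occupied -> index 4.
Insert 656: h=1, h2=1, slot 1 occupied -> index 2.
Table: [., 101, 656, 158, 526]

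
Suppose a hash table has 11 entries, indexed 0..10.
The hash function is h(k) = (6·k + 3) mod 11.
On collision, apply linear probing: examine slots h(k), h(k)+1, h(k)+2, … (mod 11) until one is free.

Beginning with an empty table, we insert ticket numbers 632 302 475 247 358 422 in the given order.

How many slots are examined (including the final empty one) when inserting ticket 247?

3

Insert 632: h=0, slot 0 empty -> index 0.
Insert 302: h=0, slot 0 occupied -> index 1.
Insert 475: h=4, slot 4 empty -> index 4.
Insert 247: h=0, slots 0,1 occupied -> index 2.
Insert 358: h=6, slot 6 empty -> index 6.
Insert 422: h=5, slot 5 empty -> index 5.
Table: [632, 302, 247, —, 475, 422, 358, —, —, —, —]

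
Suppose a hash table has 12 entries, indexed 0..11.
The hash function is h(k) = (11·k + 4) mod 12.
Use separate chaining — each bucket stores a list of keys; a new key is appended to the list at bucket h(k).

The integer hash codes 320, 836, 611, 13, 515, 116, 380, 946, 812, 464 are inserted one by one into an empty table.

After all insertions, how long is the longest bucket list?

6

320 -> bucket 8
836 -> bucket 8 (collision)
611 -> bucket 5
13 -> bucket 3
515 -> bucket 5 (collision)
116 -> bucket 8 (collision)
380 -> bucket 8 (collision)
946 -> bucket 6
812 -> bucket 8 (collision)
464 -> bucket 8 (collision)
Final buckets:
0: -
1: -
2: -
3: 13
4: -
5: 611 -> 515
6: 946
7: -
8: 320 -> 836 -> 116 -> 380 -> 812 -> 464
9: -
10: -
11: -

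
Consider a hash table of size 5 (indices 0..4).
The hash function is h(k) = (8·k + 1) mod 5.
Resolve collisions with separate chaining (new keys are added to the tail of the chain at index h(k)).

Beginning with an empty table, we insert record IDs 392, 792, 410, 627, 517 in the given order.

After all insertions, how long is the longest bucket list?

Insert 392: h=2, bucket 2 empty -> new chain.
Insert 792: h=2, bucket 2 nonempty -> append to chain.
Insert 410: h=1, bucket 1 empty -> new chain.
Insert 627: h=2, bucket 2 nonempty -> append to chain.
Insert 517: h=2, bucket 2 nonempty -> append to chain.
Final buckets:
0: -
1: 410
2: 392 -> 792 -> 627 -> 517
3: -
4: -

4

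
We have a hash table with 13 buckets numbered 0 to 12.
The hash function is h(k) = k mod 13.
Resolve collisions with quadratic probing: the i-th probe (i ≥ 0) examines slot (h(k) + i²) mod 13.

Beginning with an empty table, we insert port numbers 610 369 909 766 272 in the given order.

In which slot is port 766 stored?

610 hashes to 12; slot 12 is free => place at 12.
369 hashes to 5; slot 5 is free => place at 5.
909 hashes to 12; 12 taken => place at 0.
766 hashes to 12; 12,0 taken => place at 3.
272 hashes to 12; 12,0,3 taken => place at 8.
Table: [909, ∅, ∅, 766, ∅, 369, ∅, ∅, 272, ∅, ∅, ∅, 610]

3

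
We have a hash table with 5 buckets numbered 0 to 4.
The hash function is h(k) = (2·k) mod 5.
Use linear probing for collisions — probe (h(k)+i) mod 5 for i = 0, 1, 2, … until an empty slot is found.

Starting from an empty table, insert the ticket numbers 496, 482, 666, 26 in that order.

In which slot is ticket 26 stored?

496: h=2 -> slot 2
482: h=4 -> slot 4
666: h=2, probe 2,3 -> slot 3
26: h=2, probe 2,3,4,0 -> slot 0
Table: [26, ., 496, 666, 482]

0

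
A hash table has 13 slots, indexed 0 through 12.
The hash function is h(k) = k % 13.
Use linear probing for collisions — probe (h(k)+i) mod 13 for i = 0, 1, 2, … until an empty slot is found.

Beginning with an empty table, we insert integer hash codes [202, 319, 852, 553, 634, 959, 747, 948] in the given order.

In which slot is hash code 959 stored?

12

Insert 202: h=7, slot 7 empty -> index 7.
Insert 319: h=7, slot 7 occupied -> index 8.
Insert 852: h=7, slots 7,8 occupied -> index 9.
Insert 553: h=7, slots 7,8,9 occupied -> index 10.
Insert 634: h=10, slot 10 occupied -> index 11.
Insert 959: h=10, slots 10,11 occupied -> index 12.
Insert 747: h=6, slot 6 empty -> index 6.
Insert 948: h=12, slot 12 occupied -> index 0.
Table: [948, -, -, -, -, -, 747, 202, 319, 852, 553, 634, 959]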